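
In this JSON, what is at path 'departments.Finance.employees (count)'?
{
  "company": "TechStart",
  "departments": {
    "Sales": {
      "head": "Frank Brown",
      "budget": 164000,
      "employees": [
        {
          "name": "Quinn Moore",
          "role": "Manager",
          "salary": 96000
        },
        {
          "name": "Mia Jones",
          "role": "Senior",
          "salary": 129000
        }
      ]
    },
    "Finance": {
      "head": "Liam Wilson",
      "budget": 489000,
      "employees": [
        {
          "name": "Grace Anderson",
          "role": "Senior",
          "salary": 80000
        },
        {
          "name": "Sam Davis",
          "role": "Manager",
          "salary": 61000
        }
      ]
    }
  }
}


Path: departments.Finance.employees (count)

Navigate:
  -> departments
  -> Finance
  -> employees (array, length 2)

2


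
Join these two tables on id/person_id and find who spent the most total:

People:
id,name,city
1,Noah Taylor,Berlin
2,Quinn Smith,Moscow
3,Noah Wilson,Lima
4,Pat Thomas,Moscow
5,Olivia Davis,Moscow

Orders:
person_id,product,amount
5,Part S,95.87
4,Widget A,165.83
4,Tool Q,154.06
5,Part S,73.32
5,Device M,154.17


Join on: people.id = orders.person_id

Joined rows:
  Olivia Davis (Moscow) bought Part S for $95.87
  Pat Thomas (Moscow) bought Widget A for $165.83
  Pat Thomas (Moscow) bought Tool Q for $154.06
  Olivia Davis (Moscow) bought Part S for $73.32
  Olivia Davis (Moscow) bought Device M for $154.17

Total per person:
  Olivia Davis: $323.36
  Pat Thomas: $319.89

Top spender: Olivia Davis ($323.36)

Olivia Davis ($323.36)


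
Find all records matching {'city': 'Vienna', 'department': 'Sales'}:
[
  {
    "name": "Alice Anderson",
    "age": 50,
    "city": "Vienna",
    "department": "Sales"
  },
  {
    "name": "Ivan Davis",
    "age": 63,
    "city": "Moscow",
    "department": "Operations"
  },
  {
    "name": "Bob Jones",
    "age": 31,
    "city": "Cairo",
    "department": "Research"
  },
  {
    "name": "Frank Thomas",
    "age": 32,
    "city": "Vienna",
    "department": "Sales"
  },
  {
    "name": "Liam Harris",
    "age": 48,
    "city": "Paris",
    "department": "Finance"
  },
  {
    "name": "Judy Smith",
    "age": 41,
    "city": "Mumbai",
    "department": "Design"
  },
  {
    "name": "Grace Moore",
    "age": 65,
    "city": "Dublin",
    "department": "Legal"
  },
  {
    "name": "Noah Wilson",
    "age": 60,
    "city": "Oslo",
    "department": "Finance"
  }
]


Search criteria: {'city': 'Vienna', 'department': 'Sales'}

Checking 8 records:
  Alice Anderson: {city: Vienna, department: Sales} <-- MATCH
  Ivan Davis: {city: Moscow, department: Operations}
  Bob Jones: {city: Cairo, department: Research}
  Frank Thomas: {city: Vienna, department: Sales} <-- MATCH
  Liam Harris: {city: Paris, department: Finance}
  Judy Smith: {city: Mumbai, department: Design}
  Grace Moore: {city: Dublin, department: Legal}
  Noah Wilson: {city: Oslo, department: Finance}

Matches: ["Alice Anderson", "Frank Thomas"]

["Alice Anderson", "Frank Thomas"]


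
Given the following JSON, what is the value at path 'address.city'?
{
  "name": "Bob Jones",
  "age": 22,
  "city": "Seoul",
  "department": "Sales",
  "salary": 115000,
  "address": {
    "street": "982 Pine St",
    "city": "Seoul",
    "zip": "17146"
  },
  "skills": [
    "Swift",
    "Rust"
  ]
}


Query: address.city
Path: address -> city
Value: Seoul

Seoul


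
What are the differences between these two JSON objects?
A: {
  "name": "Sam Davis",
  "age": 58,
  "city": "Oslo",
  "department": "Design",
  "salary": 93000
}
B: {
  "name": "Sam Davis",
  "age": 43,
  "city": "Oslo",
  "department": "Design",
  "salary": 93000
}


Comparing each field (in key order):
  name: same
  age: DIFFERENT
  city: same
  department: same
  salary: same
Differences:
  age: 58 -> 43

1 field(s) changed

1 change: age


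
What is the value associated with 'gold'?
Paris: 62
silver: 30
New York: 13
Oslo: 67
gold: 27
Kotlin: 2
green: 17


Looking up key 'gold'
Value: 27

27


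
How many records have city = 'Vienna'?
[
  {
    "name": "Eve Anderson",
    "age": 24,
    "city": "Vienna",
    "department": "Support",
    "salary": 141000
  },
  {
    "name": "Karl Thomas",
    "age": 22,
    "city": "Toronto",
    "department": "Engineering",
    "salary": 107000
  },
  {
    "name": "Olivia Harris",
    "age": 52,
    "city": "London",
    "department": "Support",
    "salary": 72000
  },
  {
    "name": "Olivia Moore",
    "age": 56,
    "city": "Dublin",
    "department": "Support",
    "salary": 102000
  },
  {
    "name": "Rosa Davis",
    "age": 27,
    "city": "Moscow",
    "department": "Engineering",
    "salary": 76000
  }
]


Data: 5 records
Condition: city = 'Vienna'

Checking each record:
  Eve Anderson: Vienna MATCH
  Karl Thomas: Toronto
  Olivia Harris: London
  Olivia Moore: Dublin
  Rosa Davis: Moscow

Count: 1

1


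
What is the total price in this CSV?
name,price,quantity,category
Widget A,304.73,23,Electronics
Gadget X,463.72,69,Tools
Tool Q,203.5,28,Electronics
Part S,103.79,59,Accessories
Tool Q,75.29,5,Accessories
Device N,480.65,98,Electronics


Computing total price:
Values: [304.73, 463.72, 203.5, 103.79, 75.29, 480.65]
Sum = 1631.68

1631.68


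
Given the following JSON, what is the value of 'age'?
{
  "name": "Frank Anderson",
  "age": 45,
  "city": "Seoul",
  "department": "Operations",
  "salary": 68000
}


Looking up field 'age'
Value: 45

45


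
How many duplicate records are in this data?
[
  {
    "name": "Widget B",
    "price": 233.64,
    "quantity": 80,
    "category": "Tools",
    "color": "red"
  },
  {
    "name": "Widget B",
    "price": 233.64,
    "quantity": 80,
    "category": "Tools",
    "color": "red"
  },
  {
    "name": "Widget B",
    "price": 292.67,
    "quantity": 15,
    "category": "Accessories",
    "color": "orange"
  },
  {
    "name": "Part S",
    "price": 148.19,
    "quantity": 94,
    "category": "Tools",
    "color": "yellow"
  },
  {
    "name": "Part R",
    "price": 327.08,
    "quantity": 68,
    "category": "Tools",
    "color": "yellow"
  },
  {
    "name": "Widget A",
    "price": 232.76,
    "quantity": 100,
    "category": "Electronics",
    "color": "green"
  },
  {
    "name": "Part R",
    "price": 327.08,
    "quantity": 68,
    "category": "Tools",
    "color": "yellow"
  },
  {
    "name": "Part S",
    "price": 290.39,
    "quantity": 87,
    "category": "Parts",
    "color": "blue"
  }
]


Checking 8 records for duplicates:

  Row 1: Widget B ($233.64, qty 80)
  Row 2: Widget B ($233.64, qty 80) <-- DUPLICATE
  Row 3: Widget B ($292.67, qty 15)
  Row 4: Part S ($148.19, qty 94)
  Row 5: Part R ($327.08, qty 68)
  Row 6: Widget A ($232.76, qty 100)
  Row 7: Part R ($327.08, qty 68) <-- DUPLICATE
  Row 8: Part S ($290.39, qty 87)

Duplicates found: 2
Unique records: 6

2 duplicates, 6 unique


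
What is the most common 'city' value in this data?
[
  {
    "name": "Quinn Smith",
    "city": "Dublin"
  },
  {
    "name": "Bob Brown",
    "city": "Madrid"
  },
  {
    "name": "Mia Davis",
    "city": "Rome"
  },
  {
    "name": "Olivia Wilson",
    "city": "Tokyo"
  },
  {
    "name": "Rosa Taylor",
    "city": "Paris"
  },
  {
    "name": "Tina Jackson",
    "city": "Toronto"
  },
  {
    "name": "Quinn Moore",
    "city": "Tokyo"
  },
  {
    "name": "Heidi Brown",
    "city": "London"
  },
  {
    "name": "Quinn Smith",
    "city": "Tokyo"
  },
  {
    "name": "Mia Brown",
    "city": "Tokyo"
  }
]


Counting 'city' values across 10 records:

  Tokyo: 4 ####
  Dublin: 1 #
  Madrid: 1 #
  Rome: 1 #
  Paris: 1 #
  Toronto: 1 #
  London: 1 #

Most common: Tokyo (4 times)

Tokyo (4 times)


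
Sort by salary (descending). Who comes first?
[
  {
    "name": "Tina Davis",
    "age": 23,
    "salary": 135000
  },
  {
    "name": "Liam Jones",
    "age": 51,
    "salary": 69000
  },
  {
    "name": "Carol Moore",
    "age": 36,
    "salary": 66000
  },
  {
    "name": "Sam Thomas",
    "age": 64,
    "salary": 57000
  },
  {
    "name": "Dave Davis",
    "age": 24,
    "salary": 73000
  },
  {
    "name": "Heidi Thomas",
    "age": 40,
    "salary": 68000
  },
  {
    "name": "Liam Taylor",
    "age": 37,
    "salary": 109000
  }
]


Sort by: salary (descending)

Sorted order:
  1. Tina Davis (salary = 135000)
  2. Liam Taylor (salary = 109000)
  3. Dave Davis (salary = 73000)
  4. Liam Jones (salary = 69000)
  5. Heidi Thomas (salary = 68000)
  6. Carol Moore (salary = 66000)
  7. Sam Thomas (salary = 57000)

First: Tina Davis

Tina Davis


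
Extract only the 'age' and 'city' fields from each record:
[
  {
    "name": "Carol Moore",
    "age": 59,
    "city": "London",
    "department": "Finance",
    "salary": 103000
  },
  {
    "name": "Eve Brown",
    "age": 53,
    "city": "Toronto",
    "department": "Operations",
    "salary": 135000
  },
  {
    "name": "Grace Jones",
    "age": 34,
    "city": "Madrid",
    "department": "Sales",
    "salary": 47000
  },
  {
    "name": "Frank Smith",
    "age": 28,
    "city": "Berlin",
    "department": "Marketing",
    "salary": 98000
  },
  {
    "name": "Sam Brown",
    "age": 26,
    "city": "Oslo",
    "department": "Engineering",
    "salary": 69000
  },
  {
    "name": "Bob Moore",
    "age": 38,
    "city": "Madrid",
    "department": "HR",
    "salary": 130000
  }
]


Original: 6 records with fields: name, age, city, department, salary
Keep: ['age', 'city']
Drop: ['name', 'department', 'salary']
Result: 6 records, 2 fields each

[
  {
    "age": 59,
    "city": "London"
  },
  {
    "age": 53,
    "city": "Toronto"
  },
  {
    "age": 34,
    "city": "Madrid"
  },
  {
    "age": 28,
    "city": "Berlin"
  },
  {
    "age": 26,
    "city": "Oslo"
  },
  {
    "age": 38,
    "city": "Madrid"
  }
]


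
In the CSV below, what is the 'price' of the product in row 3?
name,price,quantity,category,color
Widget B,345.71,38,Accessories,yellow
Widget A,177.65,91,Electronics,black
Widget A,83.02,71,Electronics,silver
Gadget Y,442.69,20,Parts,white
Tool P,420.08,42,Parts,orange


Query: Row 3 ('Widget A'), column 'price'
Value: 83.02

83.02


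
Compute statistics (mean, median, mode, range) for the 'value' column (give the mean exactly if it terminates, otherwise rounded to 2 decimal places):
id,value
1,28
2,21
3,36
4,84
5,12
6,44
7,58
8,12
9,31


Data: [28, 21, 36, 84, 12, 44, 58, 12, 31]
Count: 9
Sum: 326
Mean: 326/9 ≈ 36.22 (rounded to 2 decimal places)
Sorted: [12, 12, 21, 28, 31, 36, 44, 58, 84]
Median: 31.0
Mode: 12 (2 times)
Range: 84 - 12 = 72
Min: 12, Max: 84

mean≈36.22, median=31.0, mode=12, range=72


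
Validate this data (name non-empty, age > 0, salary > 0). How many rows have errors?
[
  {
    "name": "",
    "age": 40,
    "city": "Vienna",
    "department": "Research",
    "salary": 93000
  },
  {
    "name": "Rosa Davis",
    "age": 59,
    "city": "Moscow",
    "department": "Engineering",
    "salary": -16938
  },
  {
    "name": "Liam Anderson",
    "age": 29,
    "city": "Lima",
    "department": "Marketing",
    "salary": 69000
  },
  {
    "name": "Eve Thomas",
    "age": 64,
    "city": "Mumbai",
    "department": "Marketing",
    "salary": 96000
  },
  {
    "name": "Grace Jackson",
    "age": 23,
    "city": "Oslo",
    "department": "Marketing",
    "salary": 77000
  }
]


Validating 5 records:
Rules: name non-empty, age > 0, salary > 0

  Row 1 (???): empty name
  Row 2 (Rosa Davis): negative salary: -16938
  Row 3 (Liam Anderson): OK
  Row 4 (Eve Thomas): OK
  Row 5 (Grace Jackson): OK

Total errors: 2

2 errors


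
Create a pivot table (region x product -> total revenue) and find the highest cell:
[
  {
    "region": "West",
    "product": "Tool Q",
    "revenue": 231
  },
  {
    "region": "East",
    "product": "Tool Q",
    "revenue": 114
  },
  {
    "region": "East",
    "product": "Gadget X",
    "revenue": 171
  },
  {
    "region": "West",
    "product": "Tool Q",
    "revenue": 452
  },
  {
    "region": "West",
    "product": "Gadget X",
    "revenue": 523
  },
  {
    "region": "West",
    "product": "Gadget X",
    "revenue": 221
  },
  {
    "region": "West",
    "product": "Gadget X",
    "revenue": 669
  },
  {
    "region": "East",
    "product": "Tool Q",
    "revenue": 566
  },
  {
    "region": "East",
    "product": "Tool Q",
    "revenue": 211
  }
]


Pivot: region (rows) x product (columns) -> total revenue

     Gadget X      Tool Q      
East           171           891  
West          1413           683  

Highest: West / Gadget X = $1413

West / Gadget X = $1413


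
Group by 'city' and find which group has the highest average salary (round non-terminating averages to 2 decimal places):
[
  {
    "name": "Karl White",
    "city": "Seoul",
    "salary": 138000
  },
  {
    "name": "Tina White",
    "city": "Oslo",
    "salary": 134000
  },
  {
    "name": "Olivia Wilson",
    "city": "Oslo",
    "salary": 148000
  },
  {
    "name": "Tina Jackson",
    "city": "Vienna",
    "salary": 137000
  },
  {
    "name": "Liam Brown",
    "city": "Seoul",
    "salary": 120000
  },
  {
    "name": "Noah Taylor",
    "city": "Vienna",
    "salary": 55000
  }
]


Group by: city

Groups:
  Oslo: 2 people, avg salary = 282000/2 = $141000
  Seoul: 2 people, avg salary = 258000/2 = $129000
  Vienna: 2 people, avg salary = 192000/2 = $96000

Highest average salary: Oslo ($141000)

Oslo ($141000)


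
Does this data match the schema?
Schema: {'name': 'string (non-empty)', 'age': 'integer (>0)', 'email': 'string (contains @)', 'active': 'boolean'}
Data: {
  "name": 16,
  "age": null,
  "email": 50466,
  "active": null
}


Validating each field against schema:
  name: FAIL (16 is not a string)
  age: FAIL (null is not an integer)
  email: FAIL (50466 is not a string)
  active: FAIL (null is not a boolean)

Result: INVALID (4 errors: name, age, email, active)

INVALID (4 errors: name, age, email, active)


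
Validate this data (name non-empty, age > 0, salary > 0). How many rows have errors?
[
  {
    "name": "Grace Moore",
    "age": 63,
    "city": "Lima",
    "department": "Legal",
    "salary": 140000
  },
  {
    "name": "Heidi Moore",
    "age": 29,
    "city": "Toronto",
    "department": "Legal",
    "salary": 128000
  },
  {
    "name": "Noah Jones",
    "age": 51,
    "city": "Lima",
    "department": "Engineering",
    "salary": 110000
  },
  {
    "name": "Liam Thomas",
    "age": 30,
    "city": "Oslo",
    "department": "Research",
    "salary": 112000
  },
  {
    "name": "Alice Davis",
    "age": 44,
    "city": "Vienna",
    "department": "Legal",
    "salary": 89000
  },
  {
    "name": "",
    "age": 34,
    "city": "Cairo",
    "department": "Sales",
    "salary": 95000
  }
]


Validating 6 records:
Rules: name non-empty, age > 0, salary > 0

  Row 1 (Grace Moore): OK
  Row 2 (Heidi Moore): OK
  Row 3 (Noah Jones): OK
  Row 4 (Liam Thomas): OK
  Row 5 (Alice Davis): OK
  Row 6 (???): empty name

Total errors: 1

1 errors


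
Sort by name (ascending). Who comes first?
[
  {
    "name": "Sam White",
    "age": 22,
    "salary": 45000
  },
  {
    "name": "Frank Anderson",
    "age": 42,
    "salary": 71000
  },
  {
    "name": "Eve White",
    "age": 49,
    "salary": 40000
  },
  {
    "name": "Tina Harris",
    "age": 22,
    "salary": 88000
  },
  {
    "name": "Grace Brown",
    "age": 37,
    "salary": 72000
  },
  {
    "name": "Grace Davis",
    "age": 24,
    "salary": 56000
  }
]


Sort by: name (ascending)

Sorted order:
  1. Eve White (name = Eve White)
  2. Frank Anderson (name = Frank Anderson)
  3. Grace Brown (name = Grace Brown)
  4. Grace Davis (name = Grace Davis)
  5. Sam White (name = Sam White)
  6. Tina Harris (name = Tina Harris)

First: Eve White

Eve White


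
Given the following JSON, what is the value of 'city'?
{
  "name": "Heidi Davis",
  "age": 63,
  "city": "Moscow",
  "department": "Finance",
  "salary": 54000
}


Looking up field 'city'
Value: Moscow

Moscow


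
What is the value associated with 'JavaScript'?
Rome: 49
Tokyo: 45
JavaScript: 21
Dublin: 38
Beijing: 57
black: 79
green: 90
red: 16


Looking up key 'JavaScript'
Value: 21

21


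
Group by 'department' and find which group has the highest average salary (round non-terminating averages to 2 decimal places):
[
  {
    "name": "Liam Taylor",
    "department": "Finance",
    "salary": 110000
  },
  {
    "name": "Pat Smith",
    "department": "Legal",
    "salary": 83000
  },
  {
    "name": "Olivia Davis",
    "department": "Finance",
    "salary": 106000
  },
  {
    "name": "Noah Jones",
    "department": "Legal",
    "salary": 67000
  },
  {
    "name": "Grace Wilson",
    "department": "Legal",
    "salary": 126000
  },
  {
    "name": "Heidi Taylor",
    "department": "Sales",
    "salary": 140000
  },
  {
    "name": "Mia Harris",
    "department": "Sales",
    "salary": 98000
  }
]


Group by: department

Groups:
  Finance: 2 people, avg salary = 216000/2 = $108000
  Legal: 3 people, avg salary = 276000/3 = $92000
  Sales: 2 people, avg salary = 238000/2 = $119000

Highest average salary: Sales ($119000)

Sales ($119000)


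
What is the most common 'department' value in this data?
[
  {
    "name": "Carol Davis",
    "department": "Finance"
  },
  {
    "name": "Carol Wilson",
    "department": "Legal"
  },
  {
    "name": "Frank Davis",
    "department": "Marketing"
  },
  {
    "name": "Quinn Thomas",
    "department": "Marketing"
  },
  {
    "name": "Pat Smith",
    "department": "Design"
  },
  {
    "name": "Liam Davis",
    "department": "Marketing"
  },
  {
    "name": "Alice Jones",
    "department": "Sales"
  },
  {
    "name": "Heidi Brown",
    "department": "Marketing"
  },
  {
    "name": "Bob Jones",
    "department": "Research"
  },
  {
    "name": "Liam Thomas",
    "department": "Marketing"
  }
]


Counting 'department' values across 10 records:

  Marketing: 5 #####
  Finance: 1 #
  Legal: 1 #
  Design: 1 #
  Sales: 1 #
  Research: 1 #

Most common: Marketing (5 times)

Marketing (5 times)


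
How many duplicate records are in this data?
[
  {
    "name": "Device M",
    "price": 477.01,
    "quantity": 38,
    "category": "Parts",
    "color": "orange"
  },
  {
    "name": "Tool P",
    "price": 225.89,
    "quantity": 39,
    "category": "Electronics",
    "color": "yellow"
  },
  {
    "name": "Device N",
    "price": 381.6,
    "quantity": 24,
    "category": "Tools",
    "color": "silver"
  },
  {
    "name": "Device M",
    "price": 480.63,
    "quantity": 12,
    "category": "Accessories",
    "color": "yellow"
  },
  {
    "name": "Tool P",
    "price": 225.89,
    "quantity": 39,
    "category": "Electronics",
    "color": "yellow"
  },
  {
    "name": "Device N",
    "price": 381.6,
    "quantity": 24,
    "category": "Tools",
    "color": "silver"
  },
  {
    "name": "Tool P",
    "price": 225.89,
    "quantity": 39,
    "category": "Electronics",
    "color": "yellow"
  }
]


Checking 7 records for duplicates:

  Row 1: Device M ($477.01, qty 38)
  Row 2: Tool P ($225.89, qty 39)
  Row 3: Device N ($381.6, qty 24)
  Row 4: Device M ($480.63, qty 12)
  Row 5: Tool P ($225.89, qty 39) <-- DUPLICATE
  Row 6: Device N ($381.6, qty 24) <-- DUPLICATE
  Row 7: Tool P ($225.89, qty 39) <-- DUPLICATE

Duplicates found: 3
Unique records: 4

3 duplicates, 4 unique


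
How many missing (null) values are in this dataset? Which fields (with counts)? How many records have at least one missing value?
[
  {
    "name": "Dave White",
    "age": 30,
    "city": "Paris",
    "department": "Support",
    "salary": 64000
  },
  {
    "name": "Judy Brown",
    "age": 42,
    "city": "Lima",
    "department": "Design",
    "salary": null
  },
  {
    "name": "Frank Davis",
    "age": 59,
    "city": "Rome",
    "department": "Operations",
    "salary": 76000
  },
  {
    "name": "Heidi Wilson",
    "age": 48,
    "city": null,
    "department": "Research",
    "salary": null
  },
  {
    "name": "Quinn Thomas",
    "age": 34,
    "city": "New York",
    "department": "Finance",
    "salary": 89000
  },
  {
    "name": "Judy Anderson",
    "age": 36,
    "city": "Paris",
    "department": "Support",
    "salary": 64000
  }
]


Checking for missing (null) values in 6 records:

  Dave White: complete
  Judy Brown: salary
  Frank Davis: complete
  Heidi Wilson: city, salary
  Quinn Thomas: complete
  Judy Anderson: complete

Per field:
  name: 0 missing
  age: 0 missing
  city: 1 missing
  department: 0 missing
  salary: 2 missing

Total missing values: 3
Records with any missing: 2

3 missing values (city: 1, salary: 2); 2 incomplete records


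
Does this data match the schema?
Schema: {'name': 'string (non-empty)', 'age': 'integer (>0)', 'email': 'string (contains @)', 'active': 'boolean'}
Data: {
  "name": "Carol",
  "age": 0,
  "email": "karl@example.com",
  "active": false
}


Validating each field against schema:
  name: OK (non-empty string)
  age: FAIL (0 is not > 0)
  email: OK (string with @)
  active: OK (boolean)

Result: INVALID (1 error: age)

INVALID (1 error: age)


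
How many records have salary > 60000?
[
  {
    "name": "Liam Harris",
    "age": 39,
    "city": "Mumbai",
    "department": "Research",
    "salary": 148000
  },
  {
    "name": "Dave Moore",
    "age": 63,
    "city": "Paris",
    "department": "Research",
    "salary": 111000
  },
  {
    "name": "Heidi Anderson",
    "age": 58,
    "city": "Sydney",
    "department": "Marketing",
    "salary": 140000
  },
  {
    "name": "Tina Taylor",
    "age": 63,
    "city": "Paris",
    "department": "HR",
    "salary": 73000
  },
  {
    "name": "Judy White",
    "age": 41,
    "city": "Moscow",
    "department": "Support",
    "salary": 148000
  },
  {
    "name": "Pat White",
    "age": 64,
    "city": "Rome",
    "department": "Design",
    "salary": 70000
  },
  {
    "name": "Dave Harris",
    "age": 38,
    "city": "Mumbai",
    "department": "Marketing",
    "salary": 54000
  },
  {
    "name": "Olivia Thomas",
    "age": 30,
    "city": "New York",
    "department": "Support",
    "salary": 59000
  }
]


Data: 8 records
Condition: salary > 60000

Checking each record:
  Liam Harris: 148000 MATCH
  Dave Moore: 111000 MATCH
  Heidi Anderson: 140000 MATCH
  Tina Taylor: 73000 MATCH
  Judy White: 148000 MATCH
  Pat White: 70000 MATCH
  Dave Harris: 54000
  Olivia Thomas: 59000

Count: 6

6


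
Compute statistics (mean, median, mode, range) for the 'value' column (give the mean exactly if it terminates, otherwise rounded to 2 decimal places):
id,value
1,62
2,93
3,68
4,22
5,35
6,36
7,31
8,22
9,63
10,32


Data: [62, 93, 68, 22, 35, 36, 31, 22, 63, 32]
Count: 10
Sum: 464
Mean: 464/10 = 46.4
Sorted: [22, 22, 31, 32, 35, 36, 62, 63, 68, 93]
Median: 35.5
Mode: 22 (2 times)
Range: 93 - 22 = 71
Min: 22, Max: 93

mean=46.4, median=35.5, mode=22, range=71


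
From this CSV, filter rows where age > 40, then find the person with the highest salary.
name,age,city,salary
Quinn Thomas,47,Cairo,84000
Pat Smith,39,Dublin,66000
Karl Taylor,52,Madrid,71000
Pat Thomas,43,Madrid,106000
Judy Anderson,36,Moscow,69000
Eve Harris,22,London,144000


Filter: age > 40
Sort by: salary (descending)

Filtered records (3):
  Pat Thomas, age 43, salary $106000
  Quinn Thomas, age 47, salary $84000
  Karl Taylor, age 52, salary $71000

Highest salary: Pat Thomas ($106000)

Pat Thomas


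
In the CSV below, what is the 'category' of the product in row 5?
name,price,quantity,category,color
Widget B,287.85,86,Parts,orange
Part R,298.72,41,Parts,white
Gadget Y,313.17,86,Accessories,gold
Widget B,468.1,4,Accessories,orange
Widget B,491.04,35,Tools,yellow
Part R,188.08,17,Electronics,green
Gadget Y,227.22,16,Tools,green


Query: Row 5 ('Widget B'), column 'category'
Value: Tools

Tools


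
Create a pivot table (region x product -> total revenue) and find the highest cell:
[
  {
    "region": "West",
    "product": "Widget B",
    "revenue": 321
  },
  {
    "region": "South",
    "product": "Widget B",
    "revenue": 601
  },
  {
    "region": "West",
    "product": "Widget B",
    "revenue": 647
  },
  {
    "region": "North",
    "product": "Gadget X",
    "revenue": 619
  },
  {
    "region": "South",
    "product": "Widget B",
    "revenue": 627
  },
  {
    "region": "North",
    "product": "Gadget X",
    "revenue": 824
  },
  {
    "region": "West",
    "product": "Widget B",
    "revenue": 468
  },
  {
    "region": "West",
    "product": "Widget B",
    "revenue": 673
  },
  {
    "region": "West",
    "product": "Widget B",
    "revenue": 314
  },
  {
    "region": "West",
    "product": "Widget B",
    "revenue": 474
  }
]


Pivot: region (rows) x product (columns) -> total revenue

     Gadget X      Widget B    
North         1443             0  
South            0          1228  
West             0          2897  

Highest: West / Widget B = $2897

West / Widget B = $2897


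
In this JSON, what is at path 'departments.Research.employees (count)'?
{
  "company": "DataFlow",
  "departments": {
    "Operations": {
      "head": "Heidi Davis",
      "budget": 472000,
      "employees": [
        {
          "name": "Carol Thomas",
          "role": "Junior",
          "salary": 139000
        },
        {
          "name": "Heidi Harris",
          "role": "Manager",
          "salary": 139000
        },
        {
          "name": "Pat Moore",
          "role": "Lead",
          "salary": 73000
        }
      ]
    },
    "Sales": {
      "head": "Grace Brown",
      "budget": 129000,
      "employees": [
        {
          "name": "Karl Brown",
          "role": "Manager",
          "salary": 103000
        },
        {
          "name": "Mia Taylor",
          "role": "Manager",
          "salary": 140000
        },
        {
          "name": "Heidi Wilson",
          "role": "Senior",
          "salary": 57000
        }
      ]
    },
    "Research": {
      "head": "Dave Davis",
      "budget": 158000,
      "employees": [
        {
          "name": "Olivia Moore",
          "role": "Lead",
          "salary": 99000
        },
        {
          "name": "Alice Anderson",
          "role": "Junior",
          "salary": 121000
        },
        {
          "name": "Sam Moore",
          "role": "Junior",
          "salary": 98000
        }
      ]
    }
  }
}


Path: departments.Research.employees (count)

Navigate:
  -> departments
  -> Research
  -> employees (array, length 3)

3


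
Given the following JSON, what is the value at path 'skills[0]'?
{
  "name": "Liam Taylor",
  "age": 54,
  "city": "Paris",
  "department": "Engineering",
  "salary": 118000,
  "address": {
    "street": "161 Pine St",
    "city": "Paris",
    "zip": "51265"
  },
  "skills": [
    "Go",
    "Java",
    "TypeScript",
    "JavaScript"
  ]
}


Query: skills[0]
Path: skills -> first element
Value: Go

Go


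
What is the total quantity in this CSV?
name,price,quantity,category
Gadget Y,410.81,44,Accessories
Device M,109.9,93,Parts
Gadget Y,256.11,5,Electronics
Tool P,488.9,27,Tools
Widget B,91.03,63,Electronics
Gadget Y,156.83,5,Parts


Computing total quantity:
Values: [44, 93, 5, 27, 63, 5]
Sum = 237

237


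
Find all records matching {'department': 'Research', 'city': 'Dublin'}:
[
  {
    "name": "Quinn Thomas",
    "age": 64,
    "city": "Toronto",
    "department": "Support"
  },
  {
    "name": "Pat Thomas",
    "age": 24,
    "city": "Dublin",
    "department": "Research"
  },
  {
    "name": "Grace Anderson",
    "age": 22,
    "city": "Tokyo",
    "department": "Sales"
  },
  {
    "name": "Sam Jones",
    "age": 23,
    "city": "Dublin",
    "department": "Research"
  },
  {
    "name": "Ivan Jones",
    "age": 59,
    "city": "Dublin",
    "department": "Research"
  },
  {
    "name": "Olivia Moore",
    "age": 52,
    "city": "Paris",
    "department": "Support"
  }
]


Search criteria: {'department': 'Research', 'city': 'Dublin'}

Checking 6 records:
  Quinn Thomas: {department: Support, city: Toronto}
  Pat Thomas: {department: Research, city: Dublin} <-- MATCH
  Grace Anderson: {department: Sales, city: Tokyo}
  Sam Jones: {department: Research, city: Dublin} <-- MATCH
  Ivan Jones: {department: Research, city: Dublin} <-- MATCH
  Olivia Moore: {department: Support, city: Paris}

Matches: ["Pat Thomas", "Sam Jones", "Ivan Jones"]

["Pat Thomas", "Sam Jones", "Ivan Jones"]


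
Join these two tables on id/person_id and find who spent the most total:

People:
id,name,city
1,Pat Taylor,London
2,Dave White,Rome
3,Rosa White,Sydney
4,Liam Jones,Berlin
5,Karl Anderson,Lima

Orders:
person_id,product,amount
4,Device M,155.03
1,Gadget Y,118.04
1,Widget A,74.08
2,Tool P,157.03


Join on: people.id = orders.person_id

Joined rows:
  Liam Jones (Berlin) bought Device M for $155.03
  Pat Taylor (London) bought Gadget Y for $118.04
  Pat Taylor (London) bought Widget A for $74.08
  Dave White (Rome) bought Tool P for $157.03

Total per person:
  Pat Taylor: $192.12
  Dave White: $157.03
  Liam Jones: $155.03

Top spender: Pat Taylor ($192.12)

Pat Taylor ($192.12)


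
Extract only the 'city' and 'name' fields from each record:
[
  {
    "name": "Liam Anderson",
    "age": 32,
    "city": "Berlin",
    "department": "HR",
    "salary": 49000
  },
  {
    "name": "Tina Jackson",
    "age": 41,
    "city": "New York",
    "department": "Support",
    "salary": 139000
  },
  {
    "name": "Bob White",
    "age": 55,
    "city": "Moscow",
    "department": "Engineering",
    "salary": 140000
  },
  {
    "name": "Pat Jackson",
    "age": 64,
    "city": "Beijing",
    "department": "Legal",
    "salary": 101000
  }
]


Original: 4 records with fields: name, age, city, department, salary
Keep: ['city', 'name']
Drop: ['age', 'department', 'salary']
Result: 4 records, 2 fields each

[
  {
    "city": "Berlin",
    "name": "Liam Anderson"
  },
  {
    "city": "New York",
    "name": "Tina Jackson"
  },
  {
    "city": "Moscow",
    "name": "Bob White"
  },
  {
    "city": "Beijing",
    "name": "Pat Jackson"
  }
]


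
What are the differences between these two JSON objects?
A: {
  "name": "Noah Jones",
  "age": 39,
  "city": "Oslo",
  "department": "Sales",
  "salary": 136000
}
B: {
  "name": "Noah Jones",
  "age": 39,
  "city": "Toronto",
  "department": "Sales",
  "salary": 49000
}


Comparing each field (in key order):
  name: same
  age: same
  city: DIFFERENT
  department: same
  salary: DIFFERENT
Differences:
  city: Oslo -> Toronto
  salary: 136000 -> 49000

2 field(s) changed

2 changes: city, salary


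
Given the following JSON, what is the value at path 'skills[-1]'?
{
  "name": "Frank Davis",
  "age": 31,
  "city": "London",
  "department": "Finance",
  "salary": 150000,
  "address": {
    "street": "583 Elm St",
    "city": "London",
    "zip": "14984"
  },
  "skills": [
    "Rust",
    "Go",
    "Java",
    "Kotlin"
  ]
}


Query: skills[-1]
Path: skills -> last element
Value: Kotlin

Kotlin


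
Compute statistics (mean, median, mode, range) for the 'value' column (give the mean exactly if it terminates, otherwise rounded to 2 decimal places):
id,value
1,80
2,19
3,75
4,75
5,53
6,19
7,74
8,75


Data: [80, 19, 75, 75, 53, 19, 74, 75]
Count: 8
Sum: 470
Mean: 470/8 = 58.75
Sorted: [19, 19, 53, 74, 75, 75, 75, 80]
Median: 74.5
Mode: 75 (3 times)
Range: 80 - 19 = 61
Min: 19, Max: 80

mean=58.75, median=74.5, mode=75, range=61


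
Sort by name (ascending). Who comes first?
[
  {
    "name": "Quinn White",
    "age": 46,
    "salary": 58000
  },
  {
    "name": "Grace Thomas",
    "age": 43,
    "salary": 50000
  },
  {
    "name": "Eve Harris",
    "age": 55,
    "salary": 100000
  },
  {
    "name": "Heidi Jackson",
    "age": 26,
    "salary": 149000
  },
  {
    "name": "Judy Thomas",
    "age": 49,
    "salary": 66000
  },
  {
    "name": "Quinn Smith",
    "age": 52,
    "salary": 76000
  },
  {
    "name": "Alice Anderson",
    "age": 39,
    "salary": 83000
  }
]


Sort by: name (ascending)

Sorted order:
  1. Alice Anderson (name = Alice Anderson)
  2. Eve Harris (name = Eve Harris)
  3. Grace Thomas (name = Grace Thomas)
  4. Heidi Jackson (name = Heidi Jackson)
  5. Judy Thomas (name = Judy Thomas)
  6. Quinn Smith (name = Quinn Smith)
  7. Quinn White (name = Quinn White)

First: Alice Anderson

Alice Anderson


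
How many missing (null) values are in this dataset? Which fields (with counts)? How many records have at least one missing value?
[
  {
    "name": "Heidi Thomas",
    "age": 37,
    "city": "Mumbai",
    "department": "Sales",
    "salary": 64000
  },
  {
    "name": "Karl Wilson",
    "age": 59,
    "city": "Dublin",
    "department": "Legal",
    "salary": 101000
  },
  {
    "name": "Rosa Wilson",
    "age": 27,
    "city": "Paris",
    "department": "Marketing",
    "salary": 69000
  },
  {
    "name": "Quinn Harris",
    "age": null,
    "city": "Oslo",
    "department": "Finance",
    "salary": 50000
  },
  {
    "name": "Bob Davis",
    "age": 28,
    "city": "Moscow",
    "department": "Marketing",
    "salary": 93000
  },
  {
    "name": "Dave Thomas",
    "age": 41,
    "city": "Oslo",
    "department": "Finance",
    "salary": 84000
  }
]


Checking for missing (null) values in 6 records:

  Heidi Thomas: complete
  Karl Wilson: complete
  Rosa Wilson: complete
  Quinn Harris: age
  Bob Davis: complete
  Dave Thomas: complete

Per field:
  name: 0 missing
  age: 1 missing
  city: 0 missing
  department: 0 missing
  salary: 0 missing

Total missing values: 1
Records with any missing: 1

1 missing values (age: 1); 1 incomplete records


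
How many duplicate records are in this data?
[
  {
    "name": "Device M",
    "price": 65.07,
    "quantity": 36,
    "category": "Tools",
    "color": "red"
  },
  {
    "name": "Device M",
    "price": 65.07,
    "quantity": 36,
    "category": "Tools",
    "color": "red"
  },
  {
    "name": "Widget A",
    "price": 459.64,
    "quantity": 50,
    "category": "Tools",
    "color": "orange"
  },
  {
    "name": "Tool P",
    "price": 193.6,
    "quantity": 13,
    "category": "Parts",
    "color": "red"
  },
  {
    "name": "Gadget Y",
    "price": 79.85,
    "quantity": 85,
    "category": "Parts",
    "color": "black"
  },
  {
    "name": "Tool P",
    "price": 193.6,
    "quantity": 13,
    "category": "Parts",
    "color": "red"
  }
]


Checking 6 records for duplicates:

  Row 1: Device M ($65.07, qty 36)
  Row 2: Device M ($65.07, qty 36) <-- DUPLICATE
  Row 3: Widget A ($459.64, qty 50)
  Row 4: Tool P ($193.6, qty 13)
  Row 5: Gadget Y ($79.85, qty 85)
  Row 6: Tool P ($193.6, qty 13) <-- DUPLICATE

Duplicates found: 2
Unique records: 4

2 duplicates, 4 unique


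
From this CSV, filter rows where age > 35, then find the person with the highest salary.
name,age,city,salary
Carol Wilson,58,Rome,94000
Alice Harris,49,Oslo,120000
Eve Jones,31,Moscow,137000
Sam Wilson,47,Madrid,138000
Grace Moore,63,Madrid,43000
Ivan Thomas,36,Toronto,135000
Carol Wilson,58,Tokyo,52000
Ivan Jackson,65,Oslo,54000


Filter: age > 35
Sort by: salary (descending)

Filtered records (7):
  Sam Wilson, age 47, salary $138000
  Ivan Thomas, age 36, salary $135000
  Alice Harris, age 49, salary $120000
  Carol Wilson, age 58, salary $94000
  Ivan Jackson, age 65, salary $54000
  Carol Wilson, age 58, salary $52000
  Grace Moore, age 63, salary $43000

Highest salary: Sam Wilson ($138000)

Sam Wilson


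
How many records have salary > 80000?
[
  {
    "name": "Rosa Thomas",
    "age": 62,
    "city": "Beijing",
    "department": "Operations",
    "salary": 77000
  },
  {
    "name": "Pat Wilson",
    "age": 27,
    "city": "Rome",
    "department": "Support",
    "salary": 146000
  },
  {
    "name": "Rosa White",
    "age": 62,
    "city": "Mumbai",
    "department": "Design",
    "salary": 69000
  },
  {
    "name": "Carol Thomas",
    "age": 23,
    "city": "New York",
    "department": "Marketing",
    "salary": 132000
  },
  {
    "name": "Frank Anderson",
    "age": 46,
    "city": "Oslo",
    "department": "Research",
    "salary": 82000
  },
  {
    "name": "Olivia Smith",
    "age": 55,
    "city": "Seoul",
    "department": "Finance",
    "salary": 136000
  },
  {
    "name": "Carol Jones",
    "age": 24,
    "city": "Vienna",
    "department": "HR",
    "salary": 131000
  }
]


Data: 7 records
Condition: salary > 80000

Checking each record:
  Rosa Thomas: 77000
  Pat Wilson: 146000 MATCH
  Rosa White: 69000
  Carol Thomas: 132000 MATCH
  Frank Anderson: 82000 MATCH
  Olivia Smith: 136000 MATCH
  Carol Jones: 131000 MATCH

Count: 5

5


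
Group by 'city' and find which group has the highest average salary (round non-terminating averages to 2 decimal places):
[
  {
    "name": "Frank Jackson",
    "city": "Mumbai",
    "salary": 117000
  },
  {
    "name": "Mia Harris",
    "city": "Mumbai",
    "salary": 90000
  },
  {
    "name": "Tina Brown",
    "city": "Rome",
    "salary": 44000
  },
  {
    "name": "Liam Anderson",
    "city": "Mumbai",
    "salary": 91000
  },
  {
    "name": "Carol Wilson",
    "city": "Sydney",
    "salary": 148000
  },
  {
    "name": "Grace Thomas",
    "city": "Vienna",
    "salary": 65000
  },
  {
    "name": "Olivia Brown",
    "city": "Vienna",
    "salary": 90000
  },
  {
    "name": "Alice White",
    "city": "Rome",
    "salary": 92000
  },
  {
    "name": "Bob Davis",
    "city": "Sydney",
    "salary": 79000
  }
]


Group by: city

Groups:
  Mumbai: 3 people, avg salary = 298000/3 ≈ $99333.33
  Rome: 2 people, avg salary = 136000/2 = $68000
  Sydney: 2 people, avg salary = 227000/2 = $113500
  Vienna: 2 people, avg salary = 155000/2 = $77500

Highest average salary: Sydney ($113500)

Sydney ($113500)


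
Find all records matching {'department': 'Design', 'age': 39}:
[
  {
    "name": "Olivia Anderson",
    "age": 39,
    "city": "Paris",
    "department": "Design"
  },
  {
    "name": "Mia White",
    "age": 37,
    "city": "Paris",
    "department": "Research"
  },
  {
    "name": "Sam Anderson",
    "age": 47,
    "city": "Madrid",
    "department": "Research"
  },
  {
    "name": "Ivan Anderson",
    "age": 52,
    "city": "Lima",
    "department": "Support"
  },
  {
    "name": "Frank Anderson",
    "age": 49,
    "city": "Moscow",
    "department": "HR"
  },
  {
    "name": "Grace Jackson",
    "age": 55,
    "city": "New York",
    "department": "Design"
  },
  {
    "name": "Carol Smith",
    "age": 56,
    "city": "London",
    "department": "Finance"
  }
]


Search criteria: {'department': 'Design', 'age': 39}

Checking 7 records:
  Olivia Anderson: {department: Design, age: 39} <-- MATCH
  Mia White: {department: Research, age: 37}
  Sam Anderson: {department: Research, age: 47}
  Ivan Anderson: {department: Support, age: 52}
  Frank Anderson: {department: HR, age: 49}
  Grace Jackson: {department: Design, age: 55}
  Carol Smith: {department: Finance, age: 56}

Matches: ["Olivia Anderson"]

["Olivia Anderson"]


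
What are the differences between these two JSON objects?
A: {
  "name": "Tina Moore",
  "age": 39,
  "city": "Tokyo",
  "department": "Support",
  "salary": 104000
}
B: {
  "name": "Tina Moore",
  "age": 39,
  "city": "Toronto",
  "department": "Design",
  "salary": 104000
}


Comparing each field (in key order):
  name: same
  age: same
  city: DIFFERENT
  department: DIFFERENT
  salary: same
Differences:
  city: Tokyo -> Toronto
  department: Support -> Design

2 field(s) changed

2 changes: city, department


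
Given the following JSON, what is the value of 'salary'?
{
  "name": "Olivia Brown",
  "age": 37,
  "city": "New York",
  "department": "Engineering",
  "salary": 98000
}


Looking up field 'salary'
Value: 98000

98000


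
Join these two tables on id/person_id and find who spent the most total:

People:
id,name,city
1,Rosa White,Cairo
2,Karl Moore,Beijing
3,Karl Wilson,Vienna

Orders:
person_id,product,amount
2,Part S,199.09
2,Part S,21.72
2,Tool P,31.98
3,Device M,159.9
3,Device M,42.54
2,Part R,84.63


Join on: people.id = orders.person_id

Joined rows:
  Karl Moore (Beijing) bought Part S for $199.09
  Karl Moore (Beijing) bought Part S for $21.72
  Karl Moore (Beijing) bought Tool P for $31.98
  Karl Wilson (Vienna) bought Device M for $159.9
  Karl Wilson (Vienna) bought Device M for $42.54
  Karl Moore (Beijing) bought Part R for $84.63

Total per person:
  Karl Moore: $337.42
  Karl Wilson: $202.44

Top spender: Karl Moore ($337.42)

Karl Moore ($337.42)
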